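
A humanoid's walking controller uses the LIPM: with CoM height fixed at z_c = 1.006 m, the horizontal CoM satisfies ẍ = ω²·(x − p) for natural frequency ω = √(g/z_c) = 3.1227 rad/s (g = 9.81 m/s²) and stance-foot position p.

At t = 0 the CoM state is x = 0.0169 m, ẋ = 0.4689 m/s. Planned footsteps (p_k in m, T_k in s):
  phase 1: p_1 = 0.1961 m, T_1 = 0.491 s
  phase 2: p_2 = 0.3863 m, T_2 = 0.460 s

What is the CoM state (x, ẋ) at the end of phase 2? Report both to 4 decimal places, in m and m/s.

x = -0.3277, ẋ = -2.0355

phase 1: p=0.1961, T=0.491, ωT=1.533246, cosh=2.424512, sinh=2.208678; start (x,ẋ)=(0.016900, 0.468900) → end (x,ẋ)=(0.093279, -0.099096)
phase 2: p=0.3863, T=0.460, ωT=1.436442, cosh=2.221739, sinh=1.983967; start (x,ẋ)=(0.093279, -0.099096) → end (x,ẋ)=(-0.327675, -2.035526)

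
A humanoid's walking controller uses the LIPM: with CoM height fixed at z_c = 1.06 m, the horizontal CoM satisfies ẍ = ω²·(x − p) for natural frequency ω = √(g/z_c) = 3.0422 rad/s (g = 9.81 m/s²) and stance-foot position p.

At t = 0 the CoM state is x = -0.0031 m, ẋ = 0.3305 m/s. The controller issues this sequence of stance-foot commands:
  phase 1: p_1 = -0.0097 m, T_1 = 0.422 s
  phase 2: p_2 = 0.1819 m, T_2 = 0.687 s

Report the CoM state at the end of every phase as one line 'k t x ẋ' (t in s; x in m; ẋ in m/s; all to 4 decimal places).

1 0.4220 0.1842 0.6758
2 1.1090 1.0756 2.8017

phase 1: p=-0.0097, T=0.422, ωT=1.283808, cosh=1.943672, sinh=1.666691; start (x,ẋ)=(-0.003100, 0.330500) → end (x,ẋ)=(0.184195, 0.675848)
phase 2: p=0.1819, T=0.687, ωT=2.089991, cosh=4.104267, sinh=3.980579; start (x,ẋ)=(0.184195, 0.675848) → end (x,ẋ)=(1.075636, 2.801654)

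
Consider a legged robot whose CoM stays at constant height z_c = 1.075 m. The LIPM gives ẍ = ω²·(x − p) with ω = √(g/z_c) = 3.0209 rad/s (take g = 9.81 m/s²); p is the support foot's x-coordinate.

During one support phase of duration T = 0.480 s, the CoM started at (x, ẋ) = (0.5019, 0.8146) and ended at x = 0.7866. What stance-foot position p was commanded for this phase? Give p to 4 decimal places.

ωT = 3.0209·0.480 = 1.450032; cosh(ωT) = 2.248907, sinh(ωT) = 2.014344
x(T) = p + (x₀−p)·cosh(ωT) + (ẋ₀/ω)·sinh(ωT) ⇒ p·(1 − cosh) = x(T) − x₀·cosh − (ẋ₀/ω)·sinh
numerator   = 0.7866 − (0.5019)·2.248907 − (0.8146/3.0209)·2.014344 = -0.885304
denominator = 1 − 2.248907 = -1.248907
p = -0.885304 / -1.248907 = 0.7089

p = 0.7089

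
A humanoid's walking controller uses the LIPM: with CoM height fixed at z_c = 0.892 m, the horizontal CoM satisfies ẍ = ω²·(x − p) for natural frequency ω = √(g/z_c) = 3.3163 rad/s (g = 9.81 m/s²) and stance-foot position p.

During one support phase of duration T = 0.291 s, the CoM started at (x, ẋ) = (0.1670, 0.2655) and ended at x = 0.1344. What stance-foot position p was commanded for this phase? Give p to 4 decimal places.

p = 0.4104

ωT = 3.3163·0.291 = 0.965043; cosh(ωT) = 1.502934, sinh(ωT) = 1.121967
x(T) = p + (x₀−p)·cosh(ωT) + (ẋ₀/ω)·sinh(ωT) ⇒ p·(1 − cosh) = x(T) − x₀·cosh − (ẋ₀/ω)·sinh
numerator   = 0.1344 − (0.1670)·1.502934 − (0.2655/3.3163)·1.121967 = -0.206414
denominator = 1 − 1.502934 = -0.502934
p = -0.206414 / -0.502934 = 0.4104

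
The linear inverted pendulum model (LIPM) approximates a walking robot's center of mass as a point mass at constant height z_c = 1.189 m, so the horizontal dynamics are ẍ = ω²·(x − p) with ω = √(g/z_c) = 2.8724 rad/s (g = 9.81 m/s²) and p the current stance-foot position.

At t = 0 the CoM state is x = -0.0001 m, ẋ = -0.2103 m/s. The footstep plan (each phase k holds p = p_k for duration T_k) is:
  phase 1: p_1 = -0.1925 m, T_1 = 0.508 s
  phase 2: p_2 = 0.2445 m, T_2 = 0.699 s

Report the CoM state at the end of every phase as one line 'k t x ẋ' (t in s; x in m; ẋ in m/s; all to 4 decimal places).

1 0.5080 0.0948 0.6478
2 1.2070 0.5015 0.8830

phase 1: p=-0.1925, T=0.508, ωT=1.459179, cosh=2.267427, sinh=2.035000; start (x,ẋ)=(-0.000100, -0.210300) → end (x,ẋ)=(0.094762, 0.647802)
phase 2: p=0.2445, T=0.699, ωT=2.007808, cosh=3.790628, sinh=3.656345; start (x,ẋ)=(0.094762, 0.647802) → end (x,ẋ)=(0.501503, 0.882960)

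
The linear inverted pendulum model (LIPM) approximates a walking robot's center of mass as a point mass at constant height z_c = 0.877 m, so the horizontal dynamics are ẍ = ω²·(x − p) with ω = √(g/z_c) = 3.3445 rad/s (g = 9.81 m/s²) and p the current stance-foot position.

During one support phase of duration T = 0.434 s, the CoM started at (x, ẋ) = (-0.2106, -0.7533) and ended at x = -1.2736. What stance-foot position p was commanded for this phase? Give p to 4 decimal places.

p = 0.2755

ωT = 3.3445·0.434 = 1.451513; cosh(ωT) = 2.251893, sinh(ωT) = 2.017677
x(T) = p + (x₀−p)·cosh(ωT) + (ẋ₀/ω)·sinh(ωT) ⇒ p·(1 − cosh) = x(T) − x₀·cosh − (ẋ₀/ω)·sinh
numerator   = -1.2736 − (-0.2106)·2.251893 − (-0.7533/3.3445)·2.017677 = -0.344899
denominator = 1 − 2.251893 = -1.251893
p = -0.344899 / -1.251893 = 0.2755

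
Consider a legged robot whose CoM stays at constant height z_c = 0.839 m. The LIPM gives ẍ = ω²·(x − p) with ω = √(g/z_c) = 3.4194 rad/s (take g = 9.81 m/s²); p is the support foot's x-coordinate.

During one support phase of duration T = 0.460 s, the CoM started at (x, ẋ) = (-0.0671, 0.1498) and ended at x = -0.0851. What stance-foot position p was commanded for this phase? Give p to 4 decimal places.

p = 0.0115

ωT = 3.4194·0.460 = 1.572924; cosh(ωT) = 2.514081, sinh(ωT) = 2.306643
x(T) = p + (x₀−p)·cosh(ωT) + (ẋ₀/ω)·sinh(ωT) ⇒ p·(1 − cosh) = x(T) − x₀·cosh − (ẋ₀/ω)·sinh
numerator   = -0.0851 − (-0.0671)·2.514081 − (0.1498/3.4194)·2.306643 = -0.017457
denominator = 1 − 2.514081 = -1.514081
p = -0.017457 / -1.514081 = 0.0115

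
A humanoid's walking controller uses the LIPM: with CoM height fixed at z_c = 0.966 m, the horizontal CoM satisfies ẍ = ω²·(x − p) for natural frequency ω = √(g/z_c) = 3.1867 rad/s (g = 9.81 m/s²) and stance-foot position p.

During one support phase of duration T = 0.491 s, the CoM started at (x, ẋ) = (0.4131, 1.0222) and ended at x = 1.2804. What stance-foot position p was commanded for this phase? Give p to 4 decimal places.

p = 0.3235

ωT = 3.1867·0.491 = 1.564670; cosh(ωT) = 2.495126, sinh(ωT) = 2.285969
x(T) = p + (x₀−p)·cosh(ωT) + (ẋ₀/ω)·sinh(ωT) ⇒ p·(1 − cosh) = x(T) − x₀·cosh − (ẋ₀/ω)·sinh
numerator   = 1.2804 − (0.4131)·2.495126 − (1.0222/3.1867)·2.285969 = -0.483609
denominator = 1 − 2.495126 = -1.495126
p = -0.483609 / -1.495126 = 0.3235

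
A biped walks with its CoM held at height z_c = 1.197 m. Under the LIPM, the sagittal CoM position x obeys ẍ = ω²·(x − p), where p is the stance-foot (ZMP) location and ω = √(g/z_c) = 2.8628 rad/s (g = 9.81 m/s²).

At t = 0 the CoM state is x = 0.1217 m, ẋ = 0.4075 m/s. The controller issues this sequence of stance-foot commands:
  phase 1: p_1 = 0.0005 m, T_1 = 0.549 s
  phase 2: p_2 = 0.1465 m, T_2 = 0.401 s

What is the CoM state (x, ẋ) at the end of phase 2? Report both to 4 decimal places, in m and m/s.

x = 1.8922, ẋ = 5.1342

phase 1: p=0.0005, T=0.549, ωT=1.571677, cosh=2.511207, sinh=2.303510; start (x,ẋ)=(0.121700, 0.407500) → end (x,ẋ)=(0.632747, 1.822569)
phase 2: p=0.1465, T=0.401, ωT=1.147983, cosh=1.734552, sinh=1.417276; start (x,ẋ)=(0.632747, 1.822569) → end (x,ẋ)=(1.892214, 5.134230)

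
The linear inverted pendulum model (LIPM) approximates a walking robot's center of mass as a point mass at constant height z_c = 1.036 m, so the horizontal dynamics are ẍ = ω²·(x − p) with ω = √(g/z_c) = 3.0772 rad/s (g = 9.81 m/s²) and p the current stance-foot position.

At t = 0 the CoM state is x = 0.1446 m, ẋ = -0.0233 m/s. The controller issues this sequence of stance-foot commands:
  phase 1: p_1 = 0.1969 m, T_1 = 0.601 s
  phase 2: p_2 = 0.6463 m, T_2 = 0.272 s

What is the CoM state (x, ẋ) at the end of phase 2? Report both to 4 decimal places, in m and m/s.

x = -0.4109, ẋ = -2.6449

phase 1: p=0.1969, T=0.601, ωT=1.849397, cosh=3.256659, sinh=3.099328; start (x,ẋ)=(0.144600, -0.023300) → end (x,ẋ)=(0.003109, -0.574678)
phase 2: p=0.6463, T=0.272, ωT=0.836998, cosh=1.371216, sinh=0.938208; start (x,ẋ)=(0.003109, -0.574678) → end (x,ẋ)=(-0.410868, -2.644935)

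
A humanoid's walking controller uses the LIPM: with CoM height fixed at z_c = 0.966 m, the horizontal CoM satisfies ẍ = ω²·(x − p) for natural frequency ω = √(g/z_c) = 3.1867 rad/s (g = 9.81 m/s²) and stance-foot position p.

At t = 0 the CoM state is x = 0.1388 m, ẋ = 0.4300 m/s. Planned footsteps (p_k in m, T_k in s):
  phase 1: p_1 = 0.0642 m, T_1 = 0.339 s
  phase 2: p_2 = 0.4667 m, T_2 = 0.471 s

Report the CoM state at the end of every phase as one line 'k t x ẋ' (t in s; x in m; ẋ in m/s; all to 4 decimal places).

1 0.3390 0.3626 1.0160
2 0.8100 0.9011 1.6848

phase 1: p=0.0642, T=0.339, ωT=1.080291, cosh=1.642517, sinh=1.303020; start (x,ẋ)=(0.138800, 0.430000) → end (x,ẋ)=(0.362556, 1.016047)
phase 2: p=0.4667, T=0.471, ωT=1.500936, cosh=2.354403, sinh=2.131482; start (x,ẋ)=(0.362556, 1.016047) → end (x,ẋ)=(0.901104, 1.684796)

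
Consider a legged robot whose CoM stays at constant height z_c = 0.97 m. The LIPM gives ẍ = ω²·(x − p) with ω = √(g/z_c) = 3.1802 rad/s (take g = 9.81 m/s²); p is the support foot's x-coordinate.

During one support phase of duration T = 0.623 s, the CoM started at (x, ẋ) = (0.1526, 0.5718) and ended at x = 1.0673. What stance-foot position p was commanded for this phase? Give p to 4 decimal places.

p = 0.0505

ωT = 3.1802·0.623 = 1.981265; cosh(ωT) = 3.694901, sinh(ωT) = 3.557007
x(T) = p + (x₀−p)·cosh(ωT) + (ẋ₀/ω)·sinh(ωT) ⇒ p·(1 − cosh) = x(T) − x₀·cosh − (ẋ₀/ω)·sinh
numerator   = 1.0673 − (0.1526)·3.694901 − (0.5718/3.1802)·3.557007 = -0.136092
denominator = 1 − 3.694901 = -2.694901
p = -0.136092 / -2.694901 = 0.0505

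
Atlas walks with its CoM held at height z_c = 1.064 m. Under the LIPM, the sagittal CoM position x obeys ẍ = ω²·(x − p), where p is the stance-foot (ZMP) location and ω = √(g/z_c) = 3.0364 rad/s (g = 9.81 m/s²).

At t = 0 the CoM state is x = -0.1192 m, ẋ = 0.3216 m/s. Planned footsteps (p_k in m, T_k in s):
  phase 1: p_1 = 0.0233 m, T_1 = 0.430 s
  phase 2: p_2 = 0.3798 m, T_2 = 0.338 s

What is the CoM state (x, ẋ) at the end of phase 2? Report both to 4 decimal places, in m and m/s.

phase 1: p=0.0233, T=0.430, ωT=1.305652, cosh=1.980545, sinh=1.709549; start (x,ẋ)=(-0.119200, 0.321600) → end (x,ẋ)=(-0.077861, -0.102756)
phase 2: p=0.3798, T=0.338, ωT=1.026303, cosh=1.574530, sinh=1.216200; start (x,ẋ)=(-0.077861, -0.102756) → end (x,ẋ)=(-0.381959, -1.851876)

x = -0.3820, ẋ = -1.8519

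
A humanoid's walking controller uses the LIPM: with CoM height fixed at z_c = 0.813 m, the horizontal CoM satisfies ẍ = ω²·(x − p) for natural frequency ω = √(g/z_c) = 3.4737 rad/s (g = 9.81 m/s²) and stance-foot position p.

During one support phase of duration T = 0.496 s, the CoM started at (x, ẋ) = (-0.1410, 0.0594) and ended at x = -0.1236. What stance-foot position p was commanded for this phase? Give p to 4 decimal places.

ωT = 3.4737·0.496 = 1.722955; cosh(ωT) = 2.889797, sinh(ωT) = 2.711259
x(T) = p + (x₀−p)·cosh(ωT) + (ẋ₀/ω)·sinh(ωT) ⇒ p·(1 − cosh) = x(T) − x₀·cosh − (ẋ₀/ω)·sinh
numerator   = -0.1236 − (-0.1410)·2.889797 − (0.0594/3.4737)·2.711259 = 0.237499
denominator = 1 − 2.889797 = -1.889797
p = 0.237499 / -1.889797 = -0.1257

p = -0.1257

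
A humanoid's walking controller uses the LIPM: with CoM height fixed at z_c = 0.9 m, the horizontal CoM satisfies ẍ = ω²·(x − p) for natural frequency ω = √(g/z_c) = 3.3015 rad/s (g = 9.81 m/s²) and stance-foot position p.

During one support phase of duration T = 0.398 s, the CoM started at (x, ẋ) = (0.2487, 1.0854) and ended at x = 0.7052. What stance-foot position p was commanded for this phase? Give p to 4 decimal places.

ωT = 3.3015·0.398 = 1.313997; cosh(ωT) = 1.994880, sinh(ωT) = 1.726137
x(T) = p + (x₀−p)·cosh(ωT) + (ẋ₀/ω)·sinh(ωT) ⇒ p·(1 − cosh) = x(T) − x₀·cosh − (ẋ₀/ω)·sinh
numerator   = 0.7052 − (0.2487)·1.994880 − (1.0854/3.3015)·1.726137 = -0.358411
denominator = 1 − 1.994880 = -0.994880
p = -0.358411 / -0.994880 = 0.3603

p = 0.3603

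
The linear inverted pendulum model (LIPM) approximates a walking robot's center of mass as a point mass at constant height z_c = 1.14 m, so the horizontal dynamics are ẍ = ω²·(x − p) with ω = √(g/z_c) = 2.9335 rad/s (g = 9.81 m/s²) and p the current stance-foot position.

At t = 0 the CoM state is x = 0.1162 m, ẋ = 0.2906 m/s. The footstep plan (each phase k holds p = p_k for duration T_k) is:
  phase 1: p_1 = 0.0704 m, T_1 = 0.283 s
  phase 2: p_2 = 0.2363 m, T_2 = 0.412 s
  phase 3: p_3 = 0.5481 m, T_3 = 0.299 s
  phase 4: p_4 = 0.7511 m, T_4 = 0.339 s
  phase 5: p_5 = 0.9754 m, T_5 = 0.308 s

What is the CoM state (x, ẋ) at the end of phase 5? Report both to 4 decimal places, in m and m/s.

phase 1: p=0.0704, T=0.283, ωT=0.830180, cosh=1.364852, sinh=0.928881; start (x,ẋ)=(0.116200, 0.290600) → end (x,ẋ)=(0.224928, 0.521425)
phase 2: p=0.2363, T=0.412, ωT=1.208602, cosh=1.823707, sinh=1.525093; start (x,ẋ)=(0.224928, 0.521425) → end (x,ẋ)=(0.486643, 0.900048)
phase 3: p=0.5481, T=0.299, ωT=0.877116, cosh=1.409969, sinh=0.993989; start (x,ẋ)=(0.486643, 0.900048) → end (x,ẋ)=(0.766420, 1.089839)
phase 4: p=0.7511, T=0.339, ωT=0.994457, cosh=1.536590, sinh=1.166665; start (x,ẋ)=(0.766420, 1.089839) → end (x,ẋ)=(1.208074, 1.727066)
phase 5: p=0.9754, T=0.308, ωT=0.903518, cosh=1.436707, sinh=1.031565; start (x,ẋ)=(1.208074, 1.727066) → end (x,ẋ)=(1.917006, 3.185380)

x = 1.9170, ẋ = 3.1854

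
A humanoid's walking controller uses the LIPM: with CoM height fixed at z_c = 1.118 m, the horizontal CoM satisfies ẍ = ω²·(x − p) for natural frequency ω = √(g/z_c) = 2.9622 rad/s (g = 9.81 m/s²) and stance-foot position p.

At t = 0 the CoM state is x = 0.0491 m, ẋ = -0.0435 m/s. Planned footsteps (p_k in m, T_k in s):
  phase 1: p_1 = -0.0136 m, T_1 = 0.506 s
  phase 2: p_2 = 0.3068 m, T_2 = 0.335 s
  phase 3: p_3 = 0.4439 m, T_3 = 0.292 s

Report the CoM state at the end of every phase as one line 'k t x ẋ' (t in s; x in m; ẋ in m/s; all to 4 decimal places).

phase 1: p=-0.0136, T=0.506, ωT=1.498873, cosh=2.350012, sinh=2.126630; start (x,ẋ)=(0.049100, -0.043500) → end (x,ẋ)=(0.102516, 0.292753)
phase 2: p=0.3068, T=0.335, ωT=0.992337, cosh=1.534120, sinh=1.163411; start (x,ẋ)=(0.102516, 0.292753) → end (x,ẋ)=(0.108384, -0.254896)
phase 3: p=0.4439, T=0.292, ωT=0.864962, cosh=1.397992, sinh=0.976925; start (x,ẋ)=(0.108384, -0.254896) → end (x,ẋ)=(-0.109213, -1.327275)

1 0.5060 0.1025 0.2928
2 0.8410 0.1084 -0.2549
3 1.1330 -0.1092 -1.3273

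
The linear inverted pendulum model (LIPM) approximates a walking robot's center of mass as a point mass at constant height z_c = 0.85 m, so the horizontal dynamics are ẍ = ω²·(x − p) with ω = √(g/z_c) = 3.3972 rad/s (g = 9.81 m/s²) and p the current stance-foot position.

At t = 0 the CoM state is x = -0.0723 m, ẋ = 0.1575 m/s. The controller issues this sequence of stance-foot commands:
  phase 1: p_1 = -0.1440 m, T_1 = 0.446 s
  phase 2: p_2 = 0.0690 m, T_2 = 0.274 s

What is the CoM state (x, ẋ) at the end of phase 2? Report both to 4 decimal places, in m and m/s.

phase 1: p=-0.1440, T=0.446, ωT=1.515151, cosh=2.384942, sinh=2.165167; start (x,ẋ)=(-0.072300, 0.157500) → end (x,ẋ)=(0.127381, 0.903018)
phase 2: p=0.0690, T=0.274, ωT=0.930833, cosh=1.465423, sinh=1.071198; start (x,ẋ)=(0.127381, 0.903018) → end (x,ẋ)=(0.439291, 1.535757)

x = 0.4393, ẋ = 1.5358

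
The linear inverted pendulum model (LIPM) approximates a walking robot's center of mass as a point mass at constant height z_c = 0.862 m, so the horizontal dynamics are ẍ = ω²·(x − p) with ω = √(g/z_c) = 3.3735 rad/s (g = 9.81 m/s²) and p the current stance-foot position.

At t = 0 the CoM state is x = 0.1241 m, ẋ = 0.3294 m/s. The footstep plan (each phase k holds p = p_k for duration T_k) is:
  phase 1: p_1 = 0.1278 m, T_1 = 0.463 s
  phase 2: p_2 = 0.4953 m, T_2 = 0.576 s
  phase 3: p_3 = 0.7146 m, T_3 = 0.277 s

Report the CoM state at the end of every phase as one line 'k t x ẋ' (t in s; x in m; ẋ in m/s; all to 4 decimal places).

phase 1: p=0.1278, T=0.463, ωT=1.561931, cosh=2.488874, sinh=2.279143; start (x,ẋ)=(0.124100, 0.329400) → end (x,ẋ)=(0.341134, 0.791387)
phase 2: p=0.4953, T=0.576, ωT=1.943136, cosh=3.561931, sinh=3.418677; start (x,ẋ)=(0.341134, 0.791387) → end (x,ẋ)=(0.748158, 1.040889)
phase 3: p=0.7146, T=0.277, ωT=0.934460, cosh=1.469318, sinh=1.076519; start (x,ẋ)=(0.748158, 1.040889) → end (x,ẋ)=(1.096066, 1.651266)

1 0.4630 0.3411 0.7914
2 1.0390 0.7482 1.0409
3 1.3160 1.0961 1.6513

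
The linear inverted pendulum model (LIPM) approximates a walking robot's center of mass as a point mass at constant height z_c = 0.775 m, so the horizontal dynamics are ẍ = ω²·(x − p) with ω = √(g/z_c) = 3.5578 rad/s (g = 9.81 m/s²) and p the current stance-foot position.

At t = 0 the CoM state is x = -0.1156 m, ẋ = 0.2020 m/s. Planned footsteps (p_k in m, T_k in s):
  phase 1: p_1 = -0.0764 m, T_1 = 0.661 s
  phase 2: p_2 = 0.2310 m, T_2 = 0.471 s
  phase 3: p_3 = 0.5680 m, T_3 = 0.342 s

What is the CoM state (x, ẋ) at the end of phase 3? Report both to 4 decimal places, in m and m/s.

phase 1: p=-0.0764, T=0.661, ωT=2.351706, cosh=5.299339, sinh=5.204132; start (x,ẋ)=(-0.115600, 0.202000) → end (x,ẋ)=(0.011339, 0.344668)
phase 2: p=0.2310, T=0.471, ωT=1.675724, cosh=2.764917, sinh=2.577744; start (x,ẋ)=(0.011339, 0.344668) → end (x,ẋ)=(-0.126620, -1.061552)
phase 3: p=0.5680, T=0.342, ωT=1.216768, cosh=1.836221, sinh=1.540035; start (x,ẋ)=(-0.126620, -1.061552) → end (x,ẋ)=(-1.166982, -5.755165)

x = -1.1670, ẋ = -5.7552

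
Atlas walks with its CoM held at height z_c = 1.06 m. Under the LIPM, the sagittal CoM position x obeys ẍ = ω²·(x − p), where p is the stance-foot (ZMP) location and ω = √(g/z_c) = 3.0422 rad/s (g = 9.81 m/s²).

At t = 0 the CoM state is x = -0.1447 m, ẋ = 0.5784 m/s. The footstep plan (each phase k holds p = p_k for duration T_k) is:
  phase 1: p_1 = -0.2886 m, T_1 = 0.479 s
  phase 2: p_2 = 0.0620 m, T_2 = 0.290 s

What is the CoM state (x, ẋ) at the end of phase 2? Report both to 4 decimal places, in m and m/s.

x = 1.2965, ẋ = 4.2106

phase 1: p=-0.2886, T=0.479, ωT=1.457214, cosh=2.263432, sinh=2.030547; start (x,ẋ)=(-0.144700, 0.578400) → end (x,ẋ)=(0.423167, 2.198087)
phase 2: p=0.0620, T=0.290, ωT=0.882238, cosh=1.415079, sinh=1.001223; start (x,ẋ)=(0.423167, 2.198087) → end (x,ẋ)=(1.296495, 4.210551)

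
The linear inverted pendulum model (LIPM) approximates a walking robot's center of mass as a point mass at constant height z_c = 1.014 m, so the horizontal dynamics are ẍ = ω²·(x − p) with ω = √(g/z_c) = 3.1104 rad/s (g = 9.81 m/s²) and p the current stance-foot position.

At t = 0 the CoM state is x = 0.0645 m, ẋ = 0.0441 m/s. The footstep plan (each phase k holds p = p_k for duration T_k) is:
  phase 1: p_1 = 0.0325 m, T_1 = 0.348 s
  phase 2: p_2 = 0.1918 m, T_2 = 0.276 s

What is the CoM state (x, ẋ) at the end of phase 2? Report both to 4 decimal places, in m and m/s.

phase 1: p=0.0325, T=0.348, ωT=1.082419, cosh=1.645293, sinh=1.306518; start (x,ẋ)=(0.064500, 0.044100) → end (x,ẋ)=(0.103674, 0.202599)
phase 2: p=0.1918, T=0.276, ωT=0.858470, cosh=1.391679, sinh=0.967869; start (x,ẋ)=(0.103674, 0.202599) → end (x,ẋ)=(0.132199, 0.016651)

x = 0.1322, ẋ = 0.0167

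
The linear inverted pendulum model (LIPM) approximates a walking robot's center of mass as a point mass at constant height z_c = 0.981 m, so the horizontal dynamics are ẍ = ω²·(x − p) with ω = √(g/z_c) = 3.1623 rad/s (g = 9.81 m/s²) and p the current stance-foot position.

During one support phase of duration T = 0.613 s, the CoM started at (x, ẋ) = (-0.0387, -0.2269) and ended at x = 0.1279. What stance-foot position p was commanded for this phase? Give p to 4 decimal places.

p = -0.2000

ωT = 3.1623·0.613 = 1.938490; cosh(ωT) = 3.546086, sinh(ωT) = 3.402165
x(T) = p + (x₀−p)·cosh(ωT) + (ẋ₀/ω)·sinh(ωT) ⇒ p·(1 − cosh) = x(T) − x₀·cosh − (ẋ₀/ω)·sinh
numerator   = 0.1279 − (-0.0387)·3.546086 − (-0.2269/3.1623)·3.402165 = 0.509244
denominator = 1 − 3.546086 = -2.546086
p = 0.509244 / -2.546086 = -0.2000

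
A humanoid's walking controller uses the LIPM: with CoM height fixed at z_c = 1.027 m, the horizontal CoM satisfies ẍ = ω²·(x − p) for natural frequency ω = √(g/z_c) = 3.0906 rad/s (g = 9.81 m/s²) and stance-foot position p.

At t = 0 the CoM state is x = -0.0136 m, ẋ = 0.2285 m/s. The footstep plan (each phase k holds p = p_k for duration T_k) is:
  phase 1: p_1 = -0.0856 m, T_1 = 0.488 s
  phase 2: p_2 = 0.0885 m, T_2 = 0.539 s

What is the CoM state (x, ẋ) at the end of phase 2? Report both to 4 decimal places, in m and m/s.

phase 1: p=-0.0856, T=0.488, ωT=1.508213, cosh=2.369976, sinh=2.148671; start (x,ẋ)=(-0.013600, 0.228500) → end (x,ẋ)=(0.243898, 1.019669)
phase 2: p=0.0885, T=0.539, ωT=1.665833, cosh=2.739557, sinh=2.550524; start (x,ẋ)=(0.243898, 1.019669) → end (x,ẋ)=(1.355705, 4.018387)

x = 1.3557, ẋ = 4.0184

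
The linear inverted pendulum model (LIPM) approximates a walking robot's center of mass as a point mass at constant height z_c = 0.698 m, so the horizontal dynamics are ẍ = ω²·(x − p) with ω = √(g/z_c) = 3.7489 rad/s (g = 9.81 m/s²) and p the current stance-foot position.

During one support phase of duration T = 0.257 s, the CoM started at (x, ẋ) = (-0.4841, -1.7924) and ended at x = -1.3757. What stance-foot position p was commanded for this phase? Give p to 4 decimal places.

p = 0.2268

ωT = 3.7489·0.257 = 0.963467; cosh(ωT) = 1.501168, sinh(ωT) = 1.119600
x(T) = p + (x₀−p)·cosh(ωT) + (ẋ₀/ω)·sinh(ωT) ⇒ p·(1 − cosh) = x(T) − x₀·cosh − (ẋ₀/ω)·sinh
numerator   = -1.3757 − (-0.4841)·1.501168 − (-1.7924/3.7489)·1.119600 = -0.113689
denominator = 1 − 1.501168 = -0.501168
p = -0.113689 / -0.501168 = 0.2268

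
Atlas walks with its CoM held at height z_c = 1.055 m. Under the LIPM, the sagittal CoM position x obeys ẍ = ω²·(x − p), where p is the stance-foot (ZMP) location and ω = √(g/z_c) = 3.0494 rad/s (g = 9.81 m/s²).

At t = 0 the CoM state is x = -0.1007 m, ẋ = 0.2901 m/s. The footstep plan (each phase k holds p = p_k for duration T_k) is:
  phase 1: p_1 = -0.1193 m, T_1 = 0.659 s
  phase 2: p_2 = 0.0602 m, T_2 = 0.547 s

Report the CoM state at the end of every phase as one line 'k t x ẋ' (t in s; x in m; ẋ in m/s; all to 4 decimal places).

phase 1: p=-0.1193, T=0.659, ωT=2.009555, cosh=3.797021, sinh=3.662973; start (x,ẋ)=(-0.100700, 0.290100) → end (x,ẋ)=(0.299796, 1.309275)
phase 2: p=0.0602, T=0.547, ωT=1.668022, cosh=2.745145, sinh=2.556525; start (x,ẋ)=(0.299796, 1.309275) → end (x,ẋ)=(1.815582, 5.462008)

1 0.6590 0.2998 1.3093
2 1.2060 1.8156 5.4620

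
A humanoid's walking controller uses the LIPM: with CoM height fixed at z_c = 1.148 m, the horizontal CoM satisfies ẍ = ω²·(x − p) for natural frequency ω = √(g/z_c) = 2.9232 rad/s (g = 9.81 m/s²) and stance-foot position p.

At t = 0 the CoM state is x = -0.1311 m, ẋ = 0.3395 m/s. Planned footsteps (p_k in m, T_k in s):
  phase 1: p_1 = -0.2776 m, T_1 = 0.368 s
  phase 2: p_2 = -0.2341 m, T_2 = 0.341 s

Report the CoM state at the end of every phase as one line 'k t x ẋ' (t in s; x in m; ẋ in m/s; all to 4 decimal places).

1 0.3680 0.1126 1.1104
2 0.7090 0.7442 2.8955

phase 1: p=-0.2776, T=0.368, ωT=1.075738, cosh=1.636600, sinh=1.295554; start (x,ẋ)=(-0.131100, 0.339500) → end (x,ẋ)=(0.112627, 1.110445)
phase 2: p=-0.2341, T=0.341, ωT=0.996811, cosh=1.539341, sinh=1.170287; start (x,ẋ)=(0.112627, 1.110445) → end (x,ẋ)=(0.744192, 2.895503)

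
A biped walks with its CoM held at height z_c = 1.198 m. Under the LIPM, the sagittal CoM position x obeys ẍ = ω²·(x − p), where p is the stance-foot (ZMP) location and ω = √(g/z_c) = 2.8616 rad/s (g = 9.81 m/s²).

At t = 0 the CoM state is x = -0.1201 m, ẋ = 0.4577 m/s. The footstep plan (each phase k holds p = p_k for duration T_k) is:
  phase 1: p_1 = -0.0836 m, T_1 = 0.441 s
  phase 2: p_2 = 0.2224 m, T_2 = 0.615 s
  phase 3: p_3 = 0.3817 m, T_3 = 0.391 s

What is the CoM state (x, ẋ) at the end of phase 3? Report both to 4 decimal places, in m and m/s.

x = 1.2587, ẋ = 2.7166

phase 1: p=-0.0836, T=0.441, ωT=1.261966, cosh=1.907727, sinh=1.624630; start (x,ẋ)=(-0.120100, 0.457700) → end (x,ẋ)=(0.106620, 0.703477)
phase 2: p=0.2224, T=0.615, ωT=1.759884, cosh=2.991914, sinh=2.819849; start (x,ẋ)=(0.106620, 0.703477) → end (x,ẋ)=(0.569210, 1.170483)
phase 3: p=0.3817, T=0.391, ωT=1.118886, cosh=1.694042, sinh=1.367399; start (x,ẋ)=(0.569210, 1.170483) → end (x,ẋ)=(1.258658, 2.716564)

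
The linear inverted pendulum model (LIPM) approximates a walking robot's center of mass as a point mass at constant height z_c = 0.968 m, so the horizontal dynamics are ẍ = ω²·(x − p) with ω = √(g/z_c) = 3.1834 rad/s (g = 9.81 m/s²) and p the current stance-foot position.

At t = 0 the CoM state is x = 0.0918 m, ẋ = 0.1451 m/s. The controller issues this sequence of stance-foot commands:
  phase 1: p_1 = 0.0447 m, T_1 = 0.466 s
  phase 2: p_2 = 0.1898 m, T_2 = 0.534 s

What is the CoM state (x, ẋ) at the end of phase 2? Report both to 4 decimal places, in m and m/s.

phase 1: p=0.0447, T=0.466, ωT=1.483464, cosh=2.317521, sinh=2.090670; start (x,ẋ)=(0.091800, 0.145100) → end (x,ẋ)=(0.249148, 0.649743)
phase 2: p=0.1898, T=0.534, ωT=1.699936, cosh=2.828145, sinh=2.645450; start (x,ẋ)=(0.249148, 0.649743) → end (x,ẋ)=(0.897592, 2.337373)

x = 0.8976, ẋ = 2.3374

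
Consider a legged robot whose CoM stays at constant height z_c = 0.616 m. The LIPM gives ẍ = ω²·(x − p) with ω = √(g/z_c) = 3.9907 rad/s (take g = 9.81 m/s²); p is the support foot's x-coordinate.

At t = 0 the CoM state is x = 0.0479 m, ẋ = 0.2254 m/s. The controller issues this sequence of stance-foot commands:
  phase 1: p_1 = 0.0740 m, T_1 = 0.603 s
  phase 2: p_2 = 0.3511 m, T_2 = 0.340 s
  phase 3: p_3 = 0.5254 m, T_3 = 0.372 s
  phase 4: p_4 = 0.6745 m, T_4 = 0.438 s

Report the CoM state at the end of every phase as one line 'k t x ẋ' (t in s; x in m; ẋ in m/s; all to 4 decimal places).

phase 1: p=0.0740, T=0.603, ωT=2.406392, cosh=5.592002, sinh=5.501862; start (x,ẋ)=(0.047900, 0.225400) → end (x,ẋ)=(0.238801, 0.687378)
phase 2: p=0.3511, T=0.340, ωT=1.356838, cosh=2.070683, sinh=1.813210; start (x,ẋ)=(0.238801, 0.687378) → end (x,ẋ)=(0.430881, 0.610751)
phase 3: p=0.5254, T=0.372, ωT=1.484540, cosh=2.319772, sinh=2.093165; start (x,ẋ)=(0.430881, 0.610751) → end (x,ẋ)=(0.626483, 0.627268)
phase 4: p=0.6745, T=0.438, ωT=1.747927, cosh=2.958409, sinh=2.784274; start (x,ẋ)=(0.626483, 0.627268) → end (x,ẋ)=(0.970085, 1.322189)

1 0.6030 0.2388 0.6874
2 0.9430 0.4309 0.6108
3 1.3150 0.6265 0.6273
4 1.7530 0.9701 1.3222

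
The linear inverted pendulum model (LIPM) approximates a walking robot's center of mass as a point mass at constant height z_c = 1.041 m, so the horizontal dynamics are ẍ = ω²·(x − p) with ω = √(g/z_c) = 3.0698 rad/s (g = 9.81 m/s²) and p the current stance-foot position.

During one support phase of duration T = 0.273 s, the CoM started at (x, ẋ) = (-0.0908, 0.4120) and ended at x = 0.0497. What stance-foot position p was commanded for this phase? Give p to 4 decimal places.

ωT = 3.0698·0.273 = 0.838055; cosh(ωT) = 1.372209, sinh(ωT) = 0.939658
x(T) = p + (x₀−p)·cosh(ωT) + (ẋ₀/ω)·sinh(ωT) ⇒ p·(1 − cosh) = x(T) − x₀·cosh − (ẋ₀/ω)·sinh
numerator   = 0.0497 − (-0.0908)·1.372209 − (0.4120/3.0698)·0.939658 = 0.048184
denominator = 1 − 1.372209 = -0.372209
p = 0.048184 / -0.372209 = -0.1295

p = -0.1295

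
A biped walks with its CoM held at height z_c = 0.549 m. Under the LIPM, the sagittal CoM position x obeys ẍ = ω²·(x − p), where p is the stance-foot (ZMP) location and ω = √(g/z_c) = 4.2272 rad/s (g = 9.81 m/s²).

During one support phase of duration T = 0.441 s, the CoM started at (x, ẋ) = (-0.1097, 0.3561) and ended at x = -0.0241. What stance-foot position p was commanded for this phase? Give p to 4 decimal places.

p = -0.0317

ωT = 4.2272·0.441 = 1.864195; cosh(ωT) = 3.302882, sinh(ωT) = 3.147861
x(T) = p + (x₀−p)·cosh(ωT) + (ẋ₀/ω)·sinh(ωT) ⇒ p·(1 − cosh) = x(T) − x₀·cosh − (ẋ₀/ω)·sinh
numerator   = -0.0241 − (-0.1097)·3.302882 − (0.3561/4.2272)·3.147861 = 0.073050
denominator = 1 − 3.302882 = -2.302882
p = 0.073050 / -2.302882 = -0.0317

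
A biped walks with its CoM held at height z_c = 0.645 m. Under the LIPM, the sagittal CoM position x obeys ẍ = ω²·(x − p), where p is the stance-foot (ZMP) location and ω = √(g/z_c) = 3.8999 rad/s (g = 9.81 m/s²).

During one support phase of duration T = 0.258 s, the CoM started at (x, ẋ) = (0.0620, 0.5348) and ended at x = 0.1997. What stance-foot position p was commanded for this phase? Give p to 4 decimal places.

ωT = 3.8999·0.258 = 1.006174; cosh(ωT) = 1.550366, sinh(ωT) = 1.184751
x(T) = p + (x₀−p)·cosh(ωT) + (ẋ₀/ω)·sinh(ωT) ⇒ p·(1 − cosh) = x(T) − x₀·cosh − (ẋ₀/ω)·sinh
numerator   = 0.1997 − (0.0620)·1.550366 − (0.5348/3.8999)·1.184751 = -0.058890
denominator = 1 − 1.550366 = -0.550366
p = -0.058890 / -0.550366 = 0.1070

p = 0.1070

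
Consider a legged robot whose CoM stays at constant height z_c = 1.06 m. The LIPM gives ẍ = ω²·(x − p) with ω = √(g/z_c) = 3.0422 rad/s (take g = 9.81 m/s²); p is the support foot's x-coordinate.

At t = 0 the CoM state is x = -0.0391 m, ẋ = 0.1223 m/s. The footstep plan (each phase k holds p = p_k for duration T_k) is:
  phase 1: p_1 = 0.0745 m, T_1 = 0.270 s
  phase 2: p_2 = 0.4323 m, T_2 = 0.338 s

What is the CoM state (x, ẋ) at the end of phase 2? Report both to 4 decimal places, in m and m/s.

phase 1: p=0.0745, T=0.270, ωT=0.821394, cosh=1.356743, sinh=0.916925; start (x,ẋ)=(-0.039100, 0.122300) → end (x,ẋ)=(-0.042765, -0.150954)
phase 2: p=0.4323, T=0.338, ωT=1.028264, cosh=1.576917, sinh=1.219289; start (x,ẋ)=(-0.042765, -0.150954) → end (x,ẋ)=(-0.377338, -2.000209)

x = -0.3773, ẋ = -2.0002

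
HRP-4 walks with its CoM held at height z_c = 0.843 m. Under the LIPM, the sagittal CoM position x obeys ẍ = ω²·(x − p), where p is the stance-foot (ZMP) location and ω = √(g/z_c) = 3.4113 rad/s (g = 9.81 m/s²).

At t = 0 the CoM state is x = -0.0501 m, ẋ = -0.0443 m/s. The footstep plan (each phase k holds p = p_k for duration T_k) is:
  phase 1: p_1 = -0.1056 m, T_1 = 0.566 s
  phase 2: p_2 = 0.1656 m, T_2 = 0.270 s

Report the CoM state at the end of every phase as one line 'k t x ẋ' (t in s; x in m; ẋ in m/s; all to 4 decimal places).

1 0.5660 0.0459 0.4830
2 0.8360 0.1411 0.2714

phase 1: p=-0.1056, T=0.566, ωT=1.930796, cosh=3.520014, sinh=3.374981; start (x,ẋ)=(-0.050100, -0.044300) → end (x,ẋ)=(0.045932, 0.483039)
phase 2: p=0.1656, T=0.270, ωT=0.921051, cosh=1.455015, sinh=1.056914; start (x,ẋ)=(0.045932, 0.483039) → end (x,ẋ)=(0.141141, 0.271373)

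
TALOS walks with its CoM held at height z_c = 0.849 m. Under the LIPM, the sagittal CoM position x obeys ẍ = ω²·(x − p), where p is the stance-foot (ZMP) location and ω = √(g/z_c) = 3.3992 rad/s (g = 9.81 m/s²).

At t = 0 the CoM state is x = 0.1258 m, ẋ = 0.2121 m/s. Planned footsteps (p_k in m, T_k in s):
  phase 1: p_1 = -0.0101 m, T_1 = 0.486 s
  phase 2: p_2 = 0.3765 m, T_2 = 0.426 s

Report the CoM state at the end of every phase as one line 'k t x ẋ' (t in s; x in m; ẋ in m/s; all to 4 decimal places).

1 0.4860 0.5142 1.7345
2 0.9120 1.7113 4.8349

phase 1: p=-0.0101, T=0.486, ωT=1.652011, cosh=2.704563, sinh=2.512899; start (x,ẋ)=(0.125800, 0.212100) → end (x,ẋ)=(0.514248, 1.734475)
phase 2: p=0.3765, T=0.426, ωT=1.448059, cosh=2.244937, sinh=2.009911; start (x,ẋ)=(0.514248, 1.734475) → end (x,ẋ)=(1.711312, 4.834892)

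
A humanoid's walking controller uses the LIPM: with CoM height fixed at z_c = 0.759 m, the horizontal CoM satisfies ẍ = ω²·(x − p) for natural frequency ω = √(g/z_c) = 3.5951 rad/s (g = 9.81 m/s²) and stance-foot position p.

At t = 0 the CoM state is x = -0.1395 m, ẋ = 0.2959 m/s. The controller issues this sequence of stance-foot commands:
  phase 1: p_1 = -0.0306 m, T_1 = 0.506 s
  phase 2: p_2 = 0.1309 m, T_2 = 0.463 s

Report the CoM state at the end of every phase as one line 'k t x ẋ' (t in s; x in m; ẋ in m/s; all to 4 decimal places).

phase 1: p=-0.0306, T=0.506, ωT=1.819121, cosh=3.164301, sinh=3.002133; start (x,ẋ)=(-0.139500, 0.295900) → end (x,ẋ)=(-0.128097, -0.239037)
phase 2: p=0.1309, T=0.463, ωT=1.664531, cosh=2.736238, sinh=2.546959; start (x,ẋ)=(-0.128097, -0.239037) → end (x,ẋ)=(-0.747125, -3.025592)

1 0.5060 -0.1281 -0.2390
2 0.9690 -0.7471 -3.0256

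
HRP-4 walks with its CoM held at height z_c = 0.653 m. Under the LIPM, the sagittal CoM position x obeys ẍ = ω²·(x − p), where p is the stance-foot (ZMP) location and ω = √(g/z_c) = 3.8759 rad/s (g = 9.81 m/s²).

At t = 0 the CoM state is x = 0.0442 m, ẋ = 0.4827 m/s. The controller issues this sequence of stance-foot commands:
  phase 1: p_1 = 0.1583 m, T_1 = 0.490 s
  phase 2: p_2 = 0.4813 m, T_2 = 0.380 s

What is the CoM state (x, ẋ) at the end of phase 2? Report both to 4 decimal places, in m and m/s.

phase 1: p=0.1583, T=0.490, ωT=1.899191, cosh=3.415089, sinh=3.265399; start (x,ẋ)=(0.044200, 0.482700) → end (x,ẋ)=(0.175307, 0.204373)
phase 2: p=0.4813, T=0.380, ωT=1.472842, cosh=2.295443, sinh=2.066170; start (x,ẋ)=(0.175307, 0.204373) → end (x,ẋ)=(-0.112142, -1.981346)

x = -0.1121, ẋ = -1.9813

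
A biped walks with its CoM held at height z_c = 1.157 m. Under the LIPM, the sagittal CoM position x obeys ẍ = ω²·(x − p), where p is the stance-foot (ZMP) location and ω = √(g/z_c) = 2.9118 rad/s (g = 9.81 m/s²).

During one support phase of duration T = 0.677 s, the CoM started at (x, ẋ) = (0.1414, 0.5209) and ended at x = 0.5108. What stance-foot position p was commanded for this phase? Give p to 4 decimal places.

p = 0.2393

ωT = 2.9118·0.677 = 1.971289; cosh(ωT) = 3.659600, sinh(ωT) = 3.520323
x(T) = p + (x₀−p)·cosh(ωT) + (ẋ₀/ω)·sinh(ωT) ⇒ p·(1 − cosh) = x(T) − x₀·cosh − (ẋ₀/ω)·sinh
numerator   = 0.5108 − (0.1414)·3.659600 − (0.5209/2.9118)·3.520323 = -0.636428
denominator = 1 − 3.659600 = -2.659600
p = -0.636428 / -2.659600 = 0.2393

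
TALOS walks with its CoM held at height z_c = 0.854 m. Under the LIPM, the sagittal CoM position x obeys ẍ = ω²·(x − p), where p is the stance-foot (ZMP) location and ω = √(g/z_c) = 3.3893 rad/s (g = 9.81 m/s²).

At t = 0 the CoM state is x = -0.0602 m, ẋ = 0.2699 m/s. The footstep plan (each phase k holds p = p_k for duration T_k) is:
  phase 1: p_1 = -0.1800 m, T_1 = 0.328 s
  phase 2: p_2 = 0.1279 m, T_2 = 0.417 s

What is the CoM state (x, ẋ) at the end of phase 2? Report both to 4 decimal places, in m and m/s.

x = 0.7050, ẋ = 2.1988

phase 1: p=-0.1800, T=0.328, ωT=1.111690, cosh=1.684247, sinh=1.355245; start (x,ẋ)=(-0.060200, 0.269900) → end (x,ẋ)=(0.129695, 1.004859)
phase 2: p=0.1279, T=0.417, ωT=1.413338, cosh=2.176490, sinh=1.933161; start (x,ẋ)=(0.129695, 1.004859) → end (x,ẋ)=(0.704950, 2.198828)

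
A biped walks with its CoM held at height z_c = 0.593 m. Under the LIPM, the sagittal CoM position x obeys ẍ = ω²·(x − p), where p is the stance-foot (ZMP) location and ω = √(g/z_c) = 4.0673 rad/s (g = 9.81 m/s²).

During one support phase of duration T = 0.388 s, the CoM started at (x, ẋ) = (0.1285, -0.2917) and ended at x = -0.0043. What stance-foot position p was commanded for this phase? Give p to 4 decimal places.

ωT = 4.0673·0.388 = 1.578112; cosh(ωT) = 2.526082, sinh(ωT) = 2.319718
x(T) = p + (x₀−p)·cosh(ωT) + (ẋ₀/ω)·sinh(ωT) ⇒ p·(1 − cosh) = x(T) − x₀·cosh − (ẋ₀/ω)·sinh
numerator   = -0.0043 − (0.1285)·2.526082 − (-0.2917/4.0673)·2.319718 = -0.162535
denominator = 1 − 2.526082 = -1.526082
p = -0.162535 / -1.526082 = 0.1065

p = 0.1065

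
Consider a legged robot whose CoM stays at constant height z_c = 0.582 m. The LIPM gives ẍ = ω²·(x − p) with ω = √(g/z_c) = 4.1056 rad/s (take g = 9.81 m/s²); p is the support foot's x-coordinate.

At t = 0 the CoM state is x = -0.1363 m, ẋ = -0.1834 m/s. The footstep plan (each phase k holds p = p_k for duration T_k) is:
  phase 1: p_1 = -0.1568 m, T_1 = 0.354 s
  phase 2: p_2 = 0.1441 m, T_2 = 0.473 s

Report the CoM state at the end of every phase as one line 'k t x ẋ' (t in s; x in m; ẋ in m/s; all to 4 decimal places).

phase 1: p=-0.1568, T=0.354, ωT=1.453382, cosh=2.255668, sinh=2.021890; start (x,ẋ)=(-0.136300, -0.183400) → end (x,ẋ)=(-0.200878, -0.243518)
phase 2: p=0.1441, T=0.473, ωT=1.941949, cosh=3.557875, sinh=3.414451; start (x,ẋ)=(-0.200878, -0.243518) → end (x,ẋ)=(-1.285812, -5.702434)

1 0.3540 -0.2009 -0.2435
2 0.8270 -1.2858 -5.7024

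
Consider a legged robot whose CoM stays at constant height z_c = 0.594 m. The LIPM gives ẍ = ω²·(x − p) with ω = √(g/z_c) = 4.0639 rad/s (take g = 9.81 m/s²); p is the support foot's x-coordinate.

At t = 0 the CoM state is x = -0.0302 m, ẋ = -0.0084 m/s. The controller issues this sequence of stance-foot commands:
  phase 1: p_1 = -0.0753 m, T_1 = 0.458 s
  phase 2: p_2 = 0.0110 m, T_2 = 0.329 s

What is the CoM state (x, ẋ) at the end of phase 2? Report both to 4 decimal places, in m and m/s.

x = 0.3633, ẋ = 1.5159

phase 1: p=-0.0753, T=0.458, ωT=1.861266, cosh=3.293676, sinh=3.138200; start (x,ẋ)=(-0.030200, -0.008400) → end (x,ẋ)=(0.066758, 0.547508)
phase 2: p=0.0110, T=0.329, ωT=1.337023, cosh=2.035159, sinh=1.772533; start (x,ẋ)=(0.066758, 0.547508) → end (x,ẋ)=(0.363281, 1.515915)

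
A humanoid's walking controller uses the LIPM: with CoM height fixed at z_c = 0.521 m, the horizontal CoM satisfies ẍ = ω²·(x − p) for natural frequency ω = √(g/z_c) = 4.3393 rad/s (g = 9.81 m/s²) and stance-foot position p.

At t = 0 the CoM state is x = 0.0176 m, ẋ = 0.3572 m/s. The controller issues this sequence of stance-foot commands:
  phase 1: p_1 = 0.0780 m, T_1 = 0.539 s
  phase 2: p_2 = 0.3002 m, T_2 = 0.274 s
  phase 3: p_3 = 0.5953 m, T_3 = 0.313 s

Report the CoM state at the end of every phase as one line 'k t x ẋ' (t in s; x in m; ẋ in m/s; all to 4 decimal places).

1 0.5390 0.1848 0.5230
2 0.8130 0.2726 0.1921
3 1.1260 0.0067 -2.1447

phase 1: p=0.0780, T=0.539, ωT=2.338883, cosh=5.233040, sinh=5.136604; start (x,ẋ)=(0.017600, 0.357200) → end (x,ẋ)=(0.184756, 0.522970)
phase 2: p=0.3002, T=0.274, ωT=1.188968, cosh=1.794113, sinh=1.489578; start (x,ẋ)=(0.184756, 0.522970) → end (x,ẋ)=(0.272604, 0.192072)
phase 3: p=0.5953, T=0.313, ωT=1.358201, cosh=2.073156, sinh=1.816034; start (x,ẋ)=(0.272604, 0.192072) → end (x,ẋ)=(0.006685, -2.144748)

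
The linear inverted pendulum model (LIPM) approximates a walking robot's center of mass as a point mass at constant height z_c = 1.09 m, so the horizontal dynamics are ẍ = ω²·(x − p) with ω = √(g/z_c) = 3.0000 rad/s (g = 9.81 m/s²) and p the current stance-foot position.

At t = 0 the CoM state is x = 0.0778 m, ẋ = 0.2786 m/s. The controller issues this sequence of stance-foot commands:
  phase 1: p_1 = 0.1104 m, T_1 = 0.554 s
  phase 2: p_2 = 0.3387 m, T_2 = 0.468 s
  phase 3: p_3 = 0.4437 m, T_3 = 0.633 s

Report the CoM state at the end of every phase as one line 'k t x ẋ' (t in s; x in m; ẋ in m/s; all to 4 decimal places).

1 0.5540 0.2573 0.5121
2 1.0220 0.4895 0.6382
3 1.6550 1.2947 2.6280

phase 1: p=0.1104, T=0.554, ωT=1.662000, cosh=2.729800, sinh=2.540040; start (x,ẋ)=(0.077800, 0.278600) → end (x,ẋ)=(0.257294, 0.512106)
phase 2: p=0.3387, T=0.468, ωT=1.404000, cosh=2.158533, sinh=1.912920; start (x,ẋ)=(0.257294, 0.512106) → end (x,ẋ)=(0.489521, 0.638226)
phase 3: p=0.4437, T=0.633, ωT=1.899000, cosh=3.414465, sinh=3.264747; start (x,ẋ)=(0.489521, 0.638226) → end (x,ẋ)=(1.294704, 2.627985)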